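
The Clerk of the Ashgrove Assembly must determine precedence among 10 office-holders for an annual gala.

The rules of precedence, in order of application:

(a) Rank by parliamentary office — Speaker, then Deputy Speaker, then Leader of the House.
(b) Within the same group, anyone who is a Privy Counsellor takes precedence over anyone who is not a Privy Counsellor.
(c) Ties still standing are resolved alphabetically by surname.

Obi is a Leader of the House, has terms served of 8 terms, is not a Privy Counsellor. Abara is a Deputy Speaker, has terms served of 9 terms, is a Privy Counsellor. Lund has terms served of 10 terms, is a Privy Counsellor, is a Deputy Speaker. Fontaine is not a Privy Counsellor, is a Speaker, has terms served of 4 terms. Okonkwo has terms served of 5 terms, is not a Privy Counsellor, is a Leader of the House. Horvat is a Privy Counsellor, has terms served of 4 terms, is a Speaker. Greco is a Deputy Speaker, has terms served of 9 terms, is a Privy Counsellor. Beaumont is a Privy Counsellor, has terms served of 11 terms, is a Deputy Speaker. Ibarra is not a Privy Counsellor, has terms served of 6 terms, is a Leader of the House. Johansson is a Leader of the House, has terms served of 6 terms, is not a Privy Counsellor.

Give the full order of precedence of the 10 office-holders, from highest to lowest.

By parliamentary office: Horvat and Fontaine (Speaker); then Abara, Beaumont, Greco and Lund (Deputy Speaker); then Ibarra, Johansson, Obi and Okonkwo (Leader of the House).
Among Horvat and Fontaine, a Privy Counsellor before not a Privy Counsellor: Horvat (a Privy Counsellor) before Fontaine (not a Privy Counsellor).
Abara, Beaumont, Greco and Lund are each a Privy Counsellor, so the next rule applies.
Among Abara, Beaumont, Greco and Lund, alphabetically by surname: Abara before Beaumont before Greco before Lund.
Ibarra, Johansson, Obi and Okonkwo are each not a Privy Counsellor, so the next rule applies.
Among Ibarra, Johansson, Obi and Okonkwo, alphabetically by surname: Ibarra before Johansson before Obi before Okonkwo.
Full order: Horvat, Fontaine, Abara, Beaumont, Greco, Lund, Ibarra, Johansson, Obi, Okonkwo.

Horvat, Fontaine, Abara, Beaumont, Greco, Lund, Ibarra, Johansson, Obi, Okonkwo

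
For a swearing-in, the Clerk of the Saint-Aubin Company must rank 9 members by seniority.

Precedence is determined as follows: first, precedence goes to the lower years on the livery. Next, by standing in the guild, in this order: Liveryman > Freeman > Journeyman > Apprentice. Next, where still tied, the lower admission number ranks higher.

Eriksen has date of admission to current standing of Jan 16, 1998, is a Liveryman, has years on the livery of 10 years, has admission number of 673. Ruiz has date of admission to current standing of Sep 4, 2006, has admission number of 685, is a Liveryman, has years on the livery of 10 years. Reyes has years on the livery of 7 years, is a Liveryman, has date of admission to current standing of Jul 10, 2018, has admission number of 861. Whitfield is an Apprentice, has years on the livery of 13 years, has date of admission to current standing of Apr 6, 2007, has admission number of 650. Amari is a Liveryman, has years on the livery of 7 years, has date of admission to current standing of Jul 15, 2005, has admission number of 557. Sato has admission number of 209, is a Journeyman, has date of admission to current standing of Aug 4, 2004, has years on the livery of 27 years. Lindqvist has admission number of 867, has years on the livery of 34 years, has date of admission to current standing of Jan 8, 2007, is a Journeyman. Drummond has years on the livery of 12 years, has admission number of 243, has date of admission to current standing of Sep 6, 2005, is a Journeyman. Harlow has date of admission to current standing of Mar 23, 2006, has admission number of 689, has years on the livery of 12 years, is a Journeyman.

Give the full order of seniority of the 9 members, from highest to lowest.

Amari, Reyes, Eriksen, Ruiz, Drummond, Harlow, Whitfield, Sato, Lindqvist

By years on the livery (lower first): Amari and Reyes (both 7 years); then Eriksen and Ruiz (both 10 years); then Drummond and Harlow (both 12 years); then Whitfield (13 years); then Sato (27 years); then Lindqvist (34 years).
Amari and Reyes are each Liveryman, so the next rule applies.
Among Amari and Reyes, by admission number (lower first): Amari (557) before Reyes (861).
Eriksen and Ruiz are each Liveryman, so the next rule applies.
Among Eriksen and Ruiz, by admission number (lower first): Eriksen (673) before Ruiz (685).
Drummond and Harlow are each Journeyman, so the next rule applies.
Among Drummond and Harlow, by admission number (lower first): Drummond (243) before Harlow (689).
Full order: Amari, Reyes, Eriksen, Ruiz, Drummond, Harlow, Whitfield, Sato, Lindqvist.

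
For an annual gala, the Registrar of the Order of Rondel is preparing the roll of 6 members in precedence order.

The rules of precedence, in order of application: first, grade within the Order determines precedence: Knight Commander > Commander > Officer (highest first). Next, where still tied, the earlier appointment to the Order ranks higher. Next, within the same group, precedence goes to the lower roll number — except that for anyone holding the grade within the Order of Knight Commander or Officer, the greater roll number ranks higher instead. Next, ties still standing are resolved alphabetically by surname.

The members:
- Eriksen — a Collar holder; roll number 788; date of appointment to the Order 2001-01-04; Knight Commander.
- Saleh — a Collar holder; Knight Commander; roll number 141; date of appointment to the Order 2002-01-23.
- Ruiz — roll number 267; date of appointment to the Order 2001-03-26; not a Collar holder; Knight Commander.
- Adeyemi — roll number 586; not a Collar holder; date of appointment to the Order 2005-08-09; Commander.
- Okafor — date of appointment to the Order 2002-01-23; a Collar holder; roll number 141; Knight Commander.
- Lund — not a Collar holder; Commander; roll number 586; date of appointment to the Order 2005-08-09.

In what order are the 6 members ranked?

By grade within the Order: Eriksen, Ruiz, Okafor and Saleh (Knight Commander); then Adeyemi and Lund (Commander).
Among Eriksen, Ruiz, Okafor and Saleh, by date of appointment to the Order (earlier first): Eriksen (2001-01-04) before Ruiz (2001-03-26) before Okafor and Saleh (2002-01-23).
Okafor and Saleh both have roll number 141, so the next rule applies.
Among Okafor and Saleh, alphabetically by surname: Okafor before Saleh.
Adeyemi and Lund both have date of appointment to the Order 2005-08-09, so the next rule applies.
Adeyemi and Lund both have roll number 586, so the next rule applies.
Among Adeyemi and Lund, alphabetically by surname: Adeyemi before Lund.
Full order: Eriksen, Ruiz, Okafor, Saleh, Adeyemi, Lund.

Eriksen, Ruiz, Okafor, Saleh, Adeyemi, Lund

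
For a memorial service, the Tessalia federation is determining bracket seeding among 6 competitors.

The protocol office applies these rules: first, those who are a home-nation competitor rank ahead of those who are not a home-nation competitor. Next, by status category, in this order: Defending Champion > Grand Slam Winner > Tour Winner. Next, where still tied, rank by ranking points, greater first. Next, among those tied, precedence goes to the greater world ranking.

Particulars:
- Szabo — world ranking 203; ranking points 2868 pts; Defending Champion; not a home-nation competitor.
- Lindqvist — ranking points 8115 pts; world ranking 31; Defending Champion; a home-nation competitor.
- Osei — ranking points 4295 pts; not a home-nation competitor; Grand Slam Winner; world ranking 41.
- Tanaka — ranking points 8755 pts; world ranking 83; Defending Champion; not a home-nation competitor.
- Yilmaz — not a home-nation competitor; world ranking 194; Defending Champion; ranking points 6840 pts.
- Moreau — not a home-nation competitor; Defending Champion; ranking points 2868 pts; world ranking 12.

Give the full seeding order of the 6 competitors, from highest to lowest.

By the first rule: Lindqvist (a home-nation competitor); then Tanaka, Yilmaz, Szabo, Moreau and Osei (each not a home-nation competitor).
Among Tanaka, Yilmaz, Szabo, Moreau and Osei, by status category: Tanaka, Yilmaz, Szabo and Moreau (Defending Champion) before Osei (Grand Slam Winner).
Among Tanaka, Yilmaz, Szabo and Moreau, by ranking points (higher first): Tanaka (8755 pts) before Yilmaz (6840 pts) before Szabo and Moreau (2868 pts).
Among Szabo and Moreau, by world ranking (higher first): Szabo (203) before Moreau (12).
Full order: Lindqvist, Tanaka, Yilmaz, Szabo, Moreau, Osei.

Lindqvist, Tanaka, Yilmaz, Szabo, Moreau, Osei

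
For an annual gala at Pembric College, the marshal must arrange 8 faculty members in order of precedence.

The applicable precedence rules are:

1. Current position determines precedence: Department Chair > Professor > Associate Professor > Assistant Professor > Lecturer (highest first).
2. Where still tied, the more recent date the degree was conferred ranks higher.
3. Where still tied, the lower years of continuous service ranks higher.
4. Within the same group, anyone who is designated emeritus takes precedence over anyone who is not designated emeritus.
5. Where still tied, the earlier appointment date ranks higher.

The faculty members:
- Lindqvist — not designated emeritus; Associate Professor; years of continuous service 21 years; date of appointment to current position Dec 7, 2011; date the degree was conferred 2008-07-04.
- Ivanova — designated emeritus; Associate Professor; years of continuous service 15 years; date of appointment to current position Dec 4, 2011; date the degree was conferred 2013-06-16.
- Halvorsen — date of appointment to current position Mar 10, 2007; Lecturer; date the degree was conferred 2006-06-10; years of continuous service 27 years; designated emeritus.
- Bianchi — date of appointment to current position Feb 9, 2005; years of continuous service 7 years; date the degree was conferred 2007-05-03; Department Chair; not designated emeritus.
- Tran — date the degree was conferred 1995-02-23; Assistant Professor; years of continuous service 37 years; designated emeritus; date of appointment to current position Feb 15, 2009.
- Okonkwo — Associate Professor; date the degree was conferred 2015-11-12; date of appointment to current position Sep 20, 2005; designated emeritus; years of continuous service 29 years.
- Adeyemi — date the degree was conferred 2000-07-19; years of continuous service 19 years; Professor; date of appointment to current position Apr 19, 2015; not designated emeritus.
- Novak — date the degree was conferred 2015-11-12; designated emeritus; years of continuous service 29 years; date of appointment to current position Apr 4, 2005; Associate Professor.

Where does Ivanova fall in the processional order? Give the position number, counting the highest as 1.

By current position: Bianchi (Department Chair); then Adeyemi (Professor); then Novak, Okonkwo, Ivanova and Lindqvist (Associate Professor); then Tran (Assistant Professor); then Halvorsen (Lecturer).
Among Novak, Okonkwo, Ivanova and Lindqvist, by date the degree was conferred (later first): Novak and Okonkwo (2015-11-12) before Ivanova (2013-06-16) before Lindqvist (2008-07-04).
Novak and Okonkwo both have years of continuous service 29 years, so the next rule applies.
Novak and Okonkwo are each designated emeritus, so the next rule applies.
Among Novak and Okonkwo, by date of appointment to current position (earlier first): Novak (Apr 4, 2005) before Okonkwo (Sep 20, 2005).
Order: Bianchi, Adeyemi, Novak, Okonkwo, Ivanova, Lindqvist, Tran, Halvorsen. So position 5.

5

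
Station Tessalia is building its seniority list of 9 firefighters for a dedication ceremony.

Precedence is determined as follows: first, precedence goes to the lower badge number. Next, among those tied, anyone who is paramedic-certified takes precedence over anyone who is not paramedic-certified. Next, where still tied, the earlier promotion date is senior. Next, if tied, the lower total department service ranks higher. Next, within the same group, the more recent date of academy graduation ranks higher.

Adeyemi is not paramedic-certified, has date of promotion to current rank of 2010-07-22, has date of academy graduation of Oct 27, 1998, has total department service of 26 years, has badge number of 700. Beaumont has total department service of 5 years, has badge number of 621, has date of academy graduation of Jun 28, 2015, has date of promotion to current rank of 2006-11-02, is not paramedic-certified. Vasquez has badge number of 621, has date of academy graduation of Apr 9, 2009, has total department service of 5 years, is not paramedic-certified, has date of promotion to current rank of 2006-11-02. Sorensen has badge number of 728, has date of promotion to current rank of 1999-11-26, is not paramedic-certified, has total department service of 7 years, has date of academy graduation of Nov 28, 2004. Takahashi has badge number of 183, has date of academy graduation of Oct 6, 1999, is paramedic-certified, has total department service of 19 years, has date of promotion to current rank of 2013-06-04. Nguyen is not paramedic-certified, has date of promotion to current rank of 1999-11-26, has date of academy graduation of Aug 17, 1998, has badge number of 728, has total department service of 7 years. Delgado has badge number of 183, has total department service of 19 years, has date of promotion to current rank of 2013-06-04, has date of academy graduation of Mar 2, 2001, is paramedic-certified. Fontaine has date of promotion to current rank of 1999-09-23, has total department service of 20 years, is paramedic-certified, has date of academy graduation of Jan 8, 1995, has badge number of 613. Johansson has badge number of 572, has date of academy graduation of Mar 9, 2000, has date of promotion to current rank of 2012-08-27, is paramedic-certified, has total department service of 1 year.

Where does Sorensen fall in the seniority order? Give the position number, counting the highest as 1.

By badge number (lower first): Delgado and Takahashi (both 183); then Johansson (572); then Fontaine (613); then Beaumont and Vasquez (both 621); then Adeyemi (700); then Sorensen and Nguyen (both 728).
Delgado and Takahashi are each paramedic-certified, so the next rule applies.
Delgado and Takahashi both have date of promotion to current rank 2013-06-04, so the next rule applies.
Delgado and Takahashi both have total department service 19 years, so the next rule applies.
Among Delgado and Takahashi, by date of academy graduation (later first): Delgado (Mar 2, 2001) before Takahashi (Oct 6, 1999).
Beaumont and Vasquez are each not paramedic-certified, so the next rule applies.
Beaumont and Vasquez both have date of promotion to current rank 2006-11-02, so the next rule applies.
Beaumont and Vasquez both have total department service 5 years, so the next rule applies.
Among Beaumont and Vasquez, by date of academy graduation (later first): Beaumont (Jun 28, 2015) before Vasquez (Apr 9, 2009).
Sorensen and Nguyen are each not paramedic-certified, so the next rule applies.
Sorensen and Nguyen both have date of promotion to current rank 1999-11-26, so the next rule applies.
Sorensen and Nguyen both have total department service 7 years, so the next rule applies.
Among Sorensen and Nguyen, by date of academy graduation (later first): Sorensen (Nov 28, 2004) before Nguyen (Aug 17, 1998).
Order: Delgado, Takahashi, Johansson, Fontaine, Beaumont, Vasquez, Adeyemi, Sorensen, Nguyen. So position 8.

8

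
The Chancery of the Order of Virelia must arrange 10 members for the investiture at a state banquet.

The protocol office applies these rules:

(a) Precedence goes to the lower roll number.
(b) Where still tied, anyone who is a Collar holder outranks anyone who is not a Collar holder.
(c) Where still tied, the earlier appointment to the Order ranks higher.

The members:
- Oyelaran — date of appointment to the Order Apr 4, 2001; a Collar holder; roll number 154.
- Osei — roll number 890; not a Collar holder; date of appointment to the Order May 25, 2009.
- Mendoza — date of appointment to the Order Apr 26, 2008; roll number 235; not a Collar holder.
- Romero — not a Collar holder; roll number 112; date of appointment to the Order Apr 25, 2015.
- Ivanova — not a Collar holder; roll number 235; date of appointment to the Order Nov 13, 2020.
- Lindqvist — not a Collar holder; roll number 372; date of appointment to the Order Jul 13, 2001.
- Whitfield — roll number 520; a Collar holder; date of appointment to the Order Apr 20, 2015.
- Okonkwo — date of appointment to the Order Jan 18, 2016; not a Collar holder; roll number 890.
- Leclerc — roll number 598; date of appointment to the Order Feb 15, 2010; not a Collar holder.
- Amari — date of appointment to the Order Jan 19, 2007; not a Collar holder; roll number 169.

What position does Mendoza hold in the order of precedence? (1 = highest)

4

By roll number (lower first): Romero (112); then Oyelaran (154); then Amari (169); then Mendoza and Ivanova (both 235); then Lindqvist (372); then Whitfield (520); then Leclerc (598); then Osei and Okonkwo (both 890).
Mendoza and Ivanova are each not a Collar holder, so the next rule applies.
Among Mendoza and Ivanova, by date of appointment to the Order (earlier first): Mendoza (Apr 26, 2008) before Ivanova (Nov 13, 2020).
Osei and Okonkwo are each not a Collar holder, so the next rule applies.
Among Osei and Okonkwo, by date of appointment to the Order (earlier first): Osei (May 25, 2009) before Okonkwo (Jan 18, 2016).
Order: Romero, Oyelaran, Amari, Mendoza, Ivanova, Lindqvist, Whitfield, Leclerc, Osei, Okonkwo. So position 4.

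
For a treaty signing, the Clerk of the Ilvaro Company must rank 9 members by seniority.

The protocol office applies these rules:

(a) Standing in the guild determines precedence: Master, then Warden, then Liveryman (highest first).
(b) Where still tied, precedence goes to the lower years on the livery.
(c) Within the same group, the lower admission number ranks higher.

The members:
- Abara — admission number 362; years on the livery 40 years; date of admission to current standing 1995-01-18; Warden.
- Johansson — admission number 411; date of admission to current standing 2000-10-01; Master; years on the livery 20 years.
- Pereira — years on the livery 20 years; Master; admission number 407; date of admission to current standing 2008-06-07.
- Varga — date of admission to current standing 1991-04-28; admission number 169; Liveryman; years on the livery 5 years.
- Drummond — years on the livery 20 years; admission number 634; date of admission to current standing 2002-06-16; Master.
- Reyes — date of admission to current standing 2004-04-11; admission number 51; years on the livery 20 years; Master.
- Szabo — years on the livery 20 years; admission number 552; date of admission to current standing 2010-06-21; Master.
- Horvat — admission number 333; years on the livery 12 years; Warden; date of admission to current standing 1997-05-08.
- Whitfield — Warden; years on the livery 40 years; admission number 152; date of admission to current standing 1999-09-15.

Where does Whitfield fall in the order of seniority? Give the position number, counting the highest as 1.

7

By standing in the guild: Reyes, Pereira, Johansson, Szabo and Drummond (Master); then Horvat, Whitfield and Abara (Warden); then Varga (Liveryman).
Reyes, Pereira, Johansson, Szabo and Drummond all have years on the livery 20 years, so the next rule applies.
Among Reyes, Pereira, Johansson, Szabo and Drummond, by admission number (lower first): Reyes (51) before Pereira (407) before Johansson (411) before Szabo (552) before Drummond (634).
Among Horvat, Whitfield and Abara, by years on the livery (lower first): Horvat (12 years) before Whitfield and Abara (40 years).
Among Whitfield and Abara, by admission number (lower first): Whitfield (152) before Abara (362).
Order: Reyes, Pereira, Johansson, Szabo, Drummond, Horvat, Whitfield, Abara, Varga. So position 7.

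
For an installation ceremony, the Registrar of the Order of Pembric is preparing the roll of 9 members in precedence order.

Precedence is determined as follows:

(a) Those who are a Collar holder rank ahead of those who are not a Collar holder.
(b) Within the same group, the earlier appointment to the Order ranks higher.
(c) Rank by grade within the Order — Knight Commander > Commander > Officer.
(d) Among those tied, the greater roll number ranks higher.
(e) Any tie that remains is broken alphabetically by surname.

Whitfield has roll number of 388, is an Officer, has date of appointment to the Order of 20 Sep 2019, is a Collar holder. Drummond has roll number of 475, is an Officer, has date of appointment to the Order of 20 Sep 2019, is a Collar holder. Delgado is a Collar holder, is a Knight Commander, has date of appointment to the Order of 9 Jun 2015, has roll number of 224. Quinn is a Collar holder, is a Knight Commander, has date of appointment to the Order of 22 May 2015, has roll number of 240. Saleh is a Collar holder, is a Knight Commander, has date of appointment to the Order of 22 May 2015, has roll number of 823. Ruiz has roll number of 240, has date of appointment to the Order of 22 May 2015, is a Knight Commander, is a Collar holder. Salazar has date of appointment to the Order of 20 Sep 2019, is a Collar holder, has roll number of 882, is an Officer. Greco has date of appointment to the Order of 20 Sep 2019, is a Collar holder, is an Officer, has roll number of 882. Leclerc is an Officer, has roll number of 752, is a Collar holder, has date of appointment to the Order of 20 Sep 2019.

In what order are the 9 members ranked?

By the first rule: Saleh, Quinn, Ruiz, Delgado, Greco, Salazar, Leclerc, Drummond and Whitfield (each a Collar holder).
Among Saleh, Quinn, Ruiz, Delgado, Greco, Salazar, Leclerc, Drummond and Whitfield, by date of appointment to the Order (earlier first): Saleh, Quinn and Ruiz (22 May 2015) before Delgado (9 Jun 2015) before Greco, Salazar, Leclerc, Drummond and Whitfield (20 Sep 2019).
Saleh, Quinn and Ruiz are each Knight Commander, so the next rule applies.
Among Saleh, Quinn and Ruiz, by roll number (higher first): Saleh (823) before Quinn and Ruiz (240).
Among Quinn and Ruiz, alphabetically by surname: Quinn before Ruiz.
Greco, Salazar, Leclerc, Drummond and Whitfield are each Officer, so the next rule applies.
Among Greco, Salazar, Leclerc, Drummond and Whitfield, by roll number (higher first): Greco and Salazar (882) before Leclerc (752) before Drummond (475) before Whitfield (388).
Among Greco and Salazar, alphabetically by surname: Greco before Salazar.
Full order: Saleh, Quinn, Ruiz, Delgado, Greco, Salazar, Leclerc, Drummond, Whitfield.

Saleh, Quinn, Ruiz, Delgado, Greco, Salazar, Leclerc, Drummond, Whitfield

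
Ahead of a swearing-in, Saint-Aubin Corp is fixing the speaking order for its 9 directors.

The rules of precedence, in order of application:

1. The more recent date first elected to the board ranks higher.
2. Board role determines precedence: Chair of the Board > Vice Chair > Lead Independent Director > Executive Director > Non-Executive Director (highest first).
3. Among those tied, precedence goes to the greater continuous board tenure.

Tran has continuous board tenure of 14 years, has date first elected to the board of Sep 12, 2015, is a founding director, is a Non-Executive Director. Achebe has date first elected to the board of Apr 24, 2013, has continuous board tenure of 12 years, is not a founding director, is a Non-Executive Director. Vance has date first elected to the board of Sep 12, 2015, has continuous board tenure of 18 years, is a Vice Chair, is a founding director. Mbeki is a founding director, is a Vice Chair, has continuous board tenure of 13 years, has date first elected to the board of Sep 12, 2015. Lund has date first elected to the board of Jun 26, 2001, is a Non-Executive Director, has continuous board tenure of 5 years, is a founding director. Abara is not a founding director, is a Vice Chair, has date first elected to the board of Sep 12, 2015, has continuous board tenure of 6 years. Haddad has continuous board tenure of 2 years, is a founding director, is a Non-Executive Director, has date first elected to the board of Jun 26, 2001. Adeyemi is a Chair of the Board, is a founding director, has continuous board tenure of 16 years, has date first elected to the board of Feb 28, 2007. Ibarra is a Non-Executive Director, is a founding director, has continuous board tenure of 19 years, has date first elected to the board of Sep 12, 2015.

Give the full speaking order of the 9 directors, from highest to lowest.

Vance, Mbeki, Abara, Ibarra, Tran, Achebe, Adeyemi, Lund, Haddad

By date first elected to the board (later first): Vance, Mbeki, Abara, Ibarra and Tran (each Sep 12, 2015); then Achebe (Apr 24, 2013); then Adeyemi (Feb 28, 2007); then Lund and Haddad (both Jun 26, 2001).
Among Vance, Mbeki, Abara, Ibarra and Tran, by board role: Vance, Mbeki and Abara (Vice Chair) before Ibarra and Tran (Non-Executive Director).
Among Vance, Mbeki and Abara, by continuous board tenure (higher first): Vance (18 years) before Mbeki (13 years) before Abara (6 years).
Among Ibarra and Tran, by continuous board tenure (higher first): Ibarra (19 years) before Tran (14 years).
Lund and Haddad are each Non-Executive Director, so the next rule applies.
Among Lund and Haddad, by continuous board tenure (higher first): Lund (5 years) before Haddad (2 years).
Full order: Vance, Mbeki, Abara, Ibarra, Tran, Achebe, Adeyemi, Lund, Haddad.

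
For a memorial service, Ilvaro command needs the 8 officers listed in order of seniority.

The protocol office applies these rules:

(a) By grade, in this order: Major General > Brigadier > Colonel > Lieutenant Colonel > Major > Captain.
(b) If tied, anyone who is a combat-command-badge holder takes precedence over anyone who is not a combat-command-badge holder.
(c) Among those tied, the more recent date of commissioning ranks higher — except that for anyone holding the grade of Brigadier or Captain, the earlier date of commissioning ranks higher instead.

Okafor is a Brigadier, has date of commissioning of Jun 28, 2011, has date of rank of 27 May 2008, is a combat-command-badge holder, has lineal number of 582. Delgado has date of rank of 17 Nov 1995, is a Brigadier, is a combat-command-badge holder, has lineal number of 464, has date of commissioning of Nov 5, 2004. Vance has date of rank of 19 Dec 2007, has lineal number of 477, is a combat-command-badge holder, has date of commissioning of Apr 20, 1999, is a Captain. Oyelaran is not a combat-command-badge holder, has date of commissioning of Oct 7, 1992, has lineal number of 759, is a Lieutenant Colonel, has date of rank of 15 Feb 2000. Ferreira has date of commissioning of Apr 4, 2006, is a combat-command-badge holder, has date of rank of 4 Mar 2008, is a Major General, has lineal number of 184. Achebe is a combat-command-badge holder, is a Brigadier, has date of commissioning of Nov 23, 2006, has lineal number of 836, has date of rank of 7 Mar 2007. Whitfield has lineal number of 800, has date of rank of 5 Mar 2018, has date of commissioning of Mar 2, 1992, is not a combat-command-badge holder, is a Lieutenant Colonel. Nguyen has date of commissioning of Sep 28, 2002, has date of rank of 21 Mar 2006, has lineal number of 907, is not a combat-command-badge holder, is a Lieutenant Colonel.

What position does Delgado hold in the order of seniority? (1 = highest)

By grade: Ferreira (Major General); then Delgado, Achebe and Okafor (Brigadier); then Nguyen, Oyelaran and Whitfield (Lieutenant Colonel); then Vance (Captain).
Delgado, Achebe and Okafor are each a combat-command-badge holder, so the next rule applies.
Among Delgado, Achebe and Okafor, by date of commissioning (earlier first) (reversed rule for this group): Delgado (Nov 5, 2004) before Achebe (Nov 23, 2006) before Okafor (Jun 28, 2011).
Nguyen, Oyelaran and Whitfield are each not a combat-command-badge holder, so the next rule applies.
Among Nguyen, Oyelaran and Whitfield, by date of commissioning (later first): Nguyen (Sep 28, 2002) before Oyelaran (Oct 7, 1992) before Whitfield (Mar 2, 1992).
Order: Ferreira, Delgado, Achebe, Okafor, Nguyen, Oyelaran, Whitfield, Vance. So position 2.

2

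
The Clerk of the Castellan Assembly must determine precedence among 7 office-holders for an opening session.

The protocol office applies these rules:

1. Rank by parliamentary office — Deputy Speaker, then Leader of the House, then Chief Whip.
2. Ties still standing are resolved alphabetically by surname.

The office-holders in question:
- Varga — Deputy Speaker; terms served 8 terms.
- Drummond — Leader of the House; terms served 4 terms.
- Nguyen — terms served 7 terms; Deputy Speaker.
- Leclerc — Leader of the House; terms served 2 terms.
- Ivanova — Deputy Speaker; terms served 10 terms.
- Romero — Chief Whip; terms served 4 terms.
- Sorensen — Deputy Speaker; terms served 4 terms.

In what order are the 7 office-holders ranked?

By parliamentary office: Ivanova, Nguyen, Sorensen and Varga (Deputy Speaker); then Drummond and Leclerc (Leader of the House); then Romero (Chief Whip).
Among Ivanova, Nguyen, Sorensen and Varga, alphabetically by surname: Ivanova before Nguyen before Sorensen before Varga.
Among Drummond and Leclerc, alphabetically by surname: Drummond before Leclerc.
Full order: Ivanova, Nguyen, Sorensen, Varga, Drummond, Leclerc, Romero.

Ivanova, Nguyen, Sorensen, Varga, Drummond, Leclerc, Romero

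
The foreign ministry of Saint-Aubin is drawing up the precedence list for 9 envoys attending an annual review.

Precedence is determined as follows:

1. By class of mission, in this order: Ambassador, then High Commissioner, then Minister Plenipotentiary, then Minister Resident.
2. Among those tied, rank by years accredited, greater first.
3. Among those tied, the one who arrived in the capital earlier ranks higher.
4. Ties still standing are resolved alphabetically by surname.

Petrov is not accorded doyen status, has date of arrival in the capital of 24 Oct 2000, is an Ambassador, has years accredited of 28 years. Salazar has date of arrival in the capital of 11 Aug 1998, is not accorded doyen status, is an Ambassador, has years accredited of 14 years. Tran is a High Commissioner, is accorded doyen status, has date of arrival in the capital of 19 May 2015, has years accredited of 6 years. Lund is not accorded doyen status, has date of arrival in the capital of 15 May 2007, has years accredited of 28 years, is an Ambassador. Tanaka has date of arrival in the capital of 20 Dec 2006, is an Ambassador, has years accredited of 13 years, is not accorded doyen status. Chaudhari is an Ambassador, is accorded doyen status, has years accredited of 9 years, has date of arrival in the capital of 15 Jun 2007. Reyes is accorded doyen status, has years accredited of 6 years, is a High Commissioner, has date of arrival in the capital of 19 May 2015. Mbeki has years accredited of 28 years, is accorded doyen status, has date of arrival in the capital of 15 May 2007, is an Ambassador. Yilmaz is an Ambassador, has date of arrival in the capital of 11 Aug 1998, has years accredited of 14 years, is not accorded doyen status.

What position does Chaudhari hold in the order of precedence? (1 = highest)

By class of mission: Petrov, Lund, Mbeki, Salazar, Yilmaz, Tanaka and Chaudhari (Ambassador); then Reyes and Tran (High Commissioner).
Among Petrov, Lund, Mbeki, Salazar, Yilmaz, Tanaka and Chaudhari, by years accredited (higher first): Petrov, Lund and Mbeki (28 years) before Salazar and Yilmaz (14 years) before Tanaka (13 years) before Chaudhari (9 years).
Among Petrov, Lund and Mbeki, by date of arrival in the capital (earlier first): Petrov (24 Oct 2000) before Lund and Mbeki (15 May 2007).
Among Lund and Mbeki, alphabetically by surname: Lund before Mbeki.
Salazar and Yilmaz both have date of arrival in the capital 11 Aug 1998, so the next rule applies.
Among Salazar and Yilmaz, alphabetically by surname: Salazar before Yilmaz.
Reyes and Tran both have years accredited 6 years, so the next rule applies.
Reyes and Tran both have date of arrival in the capital 19 May 2015, so the next rule applies.
Among Reyes and Tran, alphabetically by surname: Reyes before Tran.
Order: Petrov, Lund, Mbeki, Salazar, Yilmaz, Tanaka, Chaudhari, Reyes, Tran. So position 7.

7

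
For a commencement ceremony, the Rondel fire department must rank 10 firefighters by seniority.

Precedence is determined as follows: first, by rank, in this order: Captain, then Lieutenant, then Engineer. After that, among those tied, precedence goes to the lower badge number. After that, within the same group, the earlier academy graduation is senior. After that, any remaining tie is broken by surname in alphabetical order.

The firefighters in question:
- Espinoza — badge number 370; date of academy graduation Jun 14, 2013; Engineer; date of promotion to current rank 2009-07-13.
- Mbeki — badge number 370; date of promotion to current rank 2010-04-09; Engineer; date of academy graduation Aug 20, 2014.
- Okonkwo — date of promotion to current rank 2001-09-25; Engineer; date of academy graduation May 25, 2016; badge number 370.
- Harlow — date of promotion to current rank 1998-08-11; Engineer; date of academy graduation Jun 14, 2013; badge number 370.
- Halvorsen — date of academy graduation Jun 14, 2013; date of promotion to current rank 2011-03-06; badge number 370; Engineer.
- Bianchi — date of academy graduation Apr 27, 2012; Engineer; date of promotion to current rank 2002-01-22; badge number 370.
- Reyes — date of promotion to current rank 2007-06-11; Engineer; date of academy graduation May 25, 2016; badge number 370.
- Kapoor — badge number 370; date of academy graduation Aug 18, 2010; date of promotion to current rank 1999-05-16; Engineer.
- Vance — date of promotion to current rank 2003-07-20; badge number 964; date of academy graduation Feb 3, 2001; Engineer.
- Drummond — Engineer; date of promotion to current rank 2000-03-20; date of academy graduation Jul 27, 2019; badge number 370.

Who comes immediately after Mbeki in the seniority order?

Okonkwo

By rank: Kapoor, Bianchi, Espinoza, Halvorsen, Harlow, Mbeki, Okonkwo, Reyes, Drummond and Vance (Engineer).
Among Kapoor, Bianchi, Espinoza, Halvorsen, Harlow, Mbeki, Okonkwo, Reyes, Drummond and Vance, by badge number (lower first): Kapoor, Bianchi, Espinoza, Halvorsen, Harlow, Mbeki, Okonkwo, Reyes and Drummond (370) before Vance (964).
Among Kapoor, Bianchi, Espinoza, Halvorsen, Harlow, Mbeki, Okonkwo, Reyes and Drummond, by date of academy graduation (earlier first): Kapoor (Aug 18, 2010) before Bianchi (Apr 27, 2012) before Espinoza, Halvorsen and Harlow (Jun 14, 2013) before Mbeki (Aug 20, 2014) before Okonkwo and Reyes (May 25, 2016) before Drummond (Jul 27, 2019).
Among Espinoza, Halvorsen and Harlow, alphabetically by surname: Espinoza before Halvorsen before Harlow.
Among Okonkwo and Reyes, alphabetically by surname: Okonkwo before Reyes.
Order: Kapoor, Bianchi, Espinoza, Halvorsen, Harlow, Mbeki, Okonkwo, Reyes, Drummond, Vance.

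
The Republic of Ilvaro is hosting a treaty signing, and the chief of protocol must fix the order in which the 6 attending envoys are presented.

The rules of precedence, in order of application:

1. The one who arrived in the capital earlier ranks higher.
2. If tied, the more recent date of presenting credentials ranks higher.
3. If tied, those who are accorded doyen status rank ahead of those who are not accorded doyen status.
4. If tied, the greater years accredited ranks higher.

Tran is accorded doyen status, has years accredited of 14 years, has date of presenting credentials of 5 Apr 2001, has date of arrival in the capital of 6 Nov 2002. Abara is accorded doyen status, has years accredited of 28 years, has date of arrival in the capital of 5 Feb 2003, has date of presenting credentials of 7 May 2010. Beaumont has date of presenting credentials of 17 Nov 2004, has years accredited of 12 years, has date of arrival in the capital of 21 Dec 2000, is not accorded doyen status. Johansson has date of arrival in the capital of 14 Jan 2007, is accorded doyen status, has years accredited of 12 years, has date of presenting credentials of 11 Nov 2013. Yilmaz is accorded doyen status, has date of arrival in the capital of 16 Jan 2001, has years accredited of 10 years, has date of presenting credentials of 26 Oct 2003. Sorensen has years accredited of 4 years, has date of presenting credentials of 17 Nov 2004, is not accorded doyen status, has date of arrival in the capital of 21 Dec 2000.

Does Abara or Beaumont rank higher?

By date of arrival in the capital (earlier first): Beaumont and Sorensen (both 21 Dec 2000); then Yilmaz (16 Jan 2001); then Tran (6 Nov 2002); then Abara (5 Feb 2003); then Johansson (14 Jan 2007).
Beaumont and Sorensen both have date of presenting credentials 17 Nov 2004, so the next rule applies.
Beaumont and Sorensen are each not accorded doyen status, so the next rule applies.
Among Beaumont and Sorensen, by years accredited (higher first): Beaumont (12 years) before Sorensen (4 years).
So Beaumont takes precedence.

Beaumont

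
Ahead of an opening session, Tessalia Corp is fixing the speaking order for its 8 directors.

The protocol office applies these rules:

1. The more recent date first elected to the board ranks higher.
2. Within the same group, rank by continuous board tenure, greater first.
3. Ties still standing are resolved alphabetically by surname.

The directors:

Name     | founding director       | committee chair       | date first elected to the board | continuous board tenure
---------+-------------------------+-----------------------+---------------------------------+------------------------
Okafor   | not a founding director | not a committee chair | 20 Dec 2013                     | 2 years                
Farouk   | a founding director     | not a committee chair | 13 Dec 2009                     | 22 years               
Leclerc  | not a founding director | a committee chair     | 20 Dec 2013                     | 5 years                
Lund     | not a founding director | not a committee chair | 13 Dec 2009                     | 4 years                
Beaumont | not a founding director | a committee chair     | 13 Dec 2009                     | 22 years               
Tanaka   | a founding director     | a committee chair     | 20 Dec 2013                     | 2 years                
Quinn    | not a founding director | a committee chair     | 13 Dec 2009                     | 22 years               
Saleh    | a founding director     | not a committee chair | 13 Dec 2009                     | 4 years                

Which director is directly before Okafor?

By date first elected to the board (later first): Leclerc, Okafor and Tanaka (each 20 Dec 2013); then Beaumont, Farouk, Quinn, Lund and Saleh (each 13 Dec 2009).
Among Leclerc, Okafor and Tanaka, by continuous board tenure (higher first): Leclerc (5 years) before Okafor and Tanaka (2 years).
Among Okafor and Tanaka, alphabetically by surname: Okafor before Tanaka.
Among Beaumont, Farouk, Quinn, Lund and Saleh, by continuous board tenure (higher first): Beaumont, Farouk and Quinn (22 years) before Lund and Saleh (4 years).
Among Beaumont, Farouk and Quinn, alphabetically by surname: Beaumont before Farouk before Quinn.
Among Lund and Saleh, alphabetically by surname: Lund before Saleh.
Order: Leclerc, Okafor, Tanaka, Beaumont, Farouk, Quinn, Lund, Saleh.

Leclerc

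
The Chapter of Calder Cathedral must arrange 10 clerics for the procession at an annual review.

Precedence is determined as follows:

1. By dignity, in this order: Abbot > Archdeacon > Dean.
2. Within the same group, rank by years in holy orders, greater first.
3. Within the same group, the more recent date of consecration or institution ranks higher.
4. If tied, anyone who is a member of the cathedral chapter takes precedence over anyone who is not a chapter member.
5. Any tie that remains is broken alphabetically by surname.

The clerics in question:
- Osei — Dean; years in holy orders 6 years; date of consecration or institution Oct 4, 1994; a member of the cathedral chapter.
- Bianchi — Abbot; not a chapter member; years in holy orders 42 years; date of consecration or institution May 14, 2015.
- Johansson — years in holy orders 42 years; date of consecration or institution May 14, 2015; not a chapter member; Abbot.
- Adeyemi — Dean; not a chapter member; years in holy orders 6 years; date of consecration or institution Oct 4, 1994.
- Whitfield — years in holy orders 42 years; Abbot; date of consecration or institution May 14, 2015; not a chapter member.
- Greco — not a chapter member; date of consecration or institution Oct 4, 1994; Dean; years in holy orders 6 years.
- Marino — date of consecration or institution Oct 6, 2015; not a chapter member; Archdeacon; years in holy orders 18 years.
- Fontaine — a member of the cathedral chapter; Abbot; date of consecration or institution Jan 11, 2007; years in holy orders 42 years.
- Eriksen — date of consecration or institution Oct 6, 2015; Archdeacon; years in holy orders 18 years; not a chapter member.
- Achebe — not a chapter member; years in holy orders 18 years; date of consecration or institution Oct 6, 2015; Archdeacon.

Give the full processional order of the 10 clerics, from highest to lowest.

Bianchi, Johansson, Whitfield, Fontaine, Achebe, Eriksen, Marino, Osei, Adeyemi, Greco

By dignity: Bianchi, Johansson, Whitfield and Fontaine (Abbot); then Achebe, Eriksen and Marino (Archdeacon); then Osei, Adeyemi and Greco (Dean).
Bianchi, Johansson, Whitfield and Fontaine all have years in holy orders 42 years, so the next rule applies.
Among Bianchi, Johansson, Whitfield and Fontaine, by date of consecration or institution (later first): Bianchi, Johansson and Whitfield (May 14, 2015) before Fontaine (Jan 11, 2007).
Bianchi, Johansson and Whitfield are each not a chapter member, so the next rule applies.
Among Bianchi, Johansson and Whitfield, alphabetically by surname: Bianchi before Johansson before Whitfield.
Achebe, Eriksen and Marino all have years in holy orders 18 years, so the next rule applies.
Achebe, Eriksen and Marino all have date of consecration or institution Oct 6, 2015, so the next rule applies.
Achebe, Eriksen and Marino are each not a chapter member, so the next rule applies.
Among Achebe, Eriksen and Marino, alphabetically by surname: Achebe before Eriksen before Marino.
Osei, Adeyemi and Greco all have years in holy orders 6 years, so the next rule applies.
Osei, Adeyemi and Greco all have date of consecration or institution Oct 4, 1994, so the next rule applies.
Among Osei, Adeyemi and Greco, a member of the cathedral chapter before not a chapter member: Osei (a member of the cathedral chapter) before Adeyemi and Greco (not a chapter member).
Among Adeyemi and Greco, alphabetically by surname: Adeyemi before Greco.
Full order: Bianchi, Johansson, Whitfield, Fontaine, Achebe, Eriksen, Marino, Osei, Adeyemi, Greco.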